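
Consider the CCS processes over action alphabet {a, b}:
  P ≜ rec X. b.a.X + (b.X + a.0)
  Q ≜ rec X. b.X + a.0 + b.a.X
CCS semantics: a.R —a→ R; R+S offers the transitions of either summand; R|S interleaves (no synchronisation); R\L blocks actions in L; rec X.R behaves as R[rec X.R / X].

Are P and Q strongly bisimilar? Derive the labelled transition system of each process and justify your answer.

P's transition system — 3 states:
  s0 = rec X. b.a.X + (b.X + a.0) :: =a=> s1, =b=> s0, =b=> s2
  s1 = 0 :: stopped
  s2 = a.(rec X. b.a.X + (b.X + a.0)) :: =a=> s0
Q's transition system — 3 states:
  t0 = rec X. b.X + a.0 + b.a.X :: =a=> t1, =b=> t0, =b=> t2
  t1 = 0 :: stopped
  t2 = a.(rec X. b.X + a.0 + b.a.X) :: =a=> t0
Coarsest stable partition (strong bisimilarity classes):
  B0 = {s0, t0}
  B1 = {s1, t1}
  B2 = {s2, t2}
s0 ∈ B0, t0 ∈ B0 → same block

YES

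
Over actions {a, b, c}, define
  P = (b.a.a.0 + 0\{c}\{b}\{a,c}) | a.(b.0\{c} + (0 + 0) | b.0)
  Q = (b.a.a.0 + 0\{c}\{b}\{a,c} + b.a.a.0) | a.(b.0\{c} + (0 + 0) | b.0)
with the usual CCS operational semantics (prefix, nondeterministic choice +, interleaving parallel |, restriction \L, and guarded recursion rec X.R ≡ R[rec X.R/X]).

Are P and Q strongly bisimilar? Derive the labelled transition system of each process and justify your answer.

bisimilar

Reachable graph of P (16 states):
  u0 = (b.a.a.0 + 0\{c}\{b}\{a,c}) | a.(b.0\{c} + (0 + 0) | b.0) :: --a--▸ u1, --b--▸ u2
  u1 = (b.a.a.0 + 0\{c}\{b}\{a,c}) | (b.0\{c} + (0 + 0) | b.0) :: --b--▸ u3, --b--▸ u4, --b--▸ u5
  u2 = a.a.0 | a.(b.0\{c} + (0 + 0) | b.0) :: --a--▸ u5, --a--▸ u6
  u3 = (b.a.a.0 + 0\{c}\{b}\{a,c}) | ((0 + 0) | 0) :: --b--▸ u7
  u4 = (b.a.a.0 + 0\{c}\{b}\{a,c}) | 0\{c} :: --b--▸ u8
  u5 = a.a.0 | (b.0\{c} + (0 + 0) | b.0) :: --a--▸ u9, --b--▸ u7, --b--▸ u8
  u6 = a.0 | a.(b.0\{c} + (0 + 0) | b.0) :: --a--▸ u10, --a--▸ u9
  u7 = a.a.0 | ((0 + 0) | 0) :: --a--▸ u11
  u8 = a.a.0 | 0\{c} :: --a--▸ u12
  u9 = a.0 | (b.0\{c} + (0 + 0) | b.0) :: --a--▸ u13, --b--▸ u11, --b--▸ u12
  u10 = 0 | a.(b.0\{c} + (0 + 0) | b.0) :: --a--▸ u13
  u11 = a.0 | ((0 + 0) | 0) :: --a--▸ u14
  u12 = a.0 | 0\{c} :: --a--▸ u15
  u13 = 0 | (b.0\{c} + (0 + 0) | b.0) :: --b--▸ u14, --b--▸ u15
  u14 = 0 | ((0 + 0) | 0) :: (no moves)
  u15 = 0 | 0\{c} :: (no moves)
Reachable graph of Q (16 states):
  v0 = (b.a.a.0 + 0\{c}\{b}\{a,c} + b.a.a.0) | a.(b.0\{c} + (0 + 0) | b.0) :: --a--▸ v1, --b--▸ v2
  v1 = (b.a.a.0 + 0\{c}\{b}\{a,c} + b.a.a.0) | (b.0\{c} + (0 + 0) | b.0) :: --b--▸ v3, --b--▸ v4, --b--▸ v5
  v2 = a.a.0 | a.(b.0\{c} + (0 + 0) | b.0) :: --a--▸ v5, --a--▸ v6
  v3 = (b.a.a.0 + 0\{c}\{b}\{a,c} + b.a.a.0) | ((0 + 0) | 0) :: --b--▸ v7
  v4 = (b.a.a.0 + 0\{c}\{b}\{a,c} + b.a.a.0) | 0\{c} :: --b--▸ v8
  v5 = a.a.0 | (b.0\{c} + (0 + 0) | b.0) :: --a--▸ v9, --b--▸ v7, --b--▸ v8
  v6 = a.0 | a.(b.0\{c} + (0 + 0) | b.0) :: --a--▸ v10, --a--▸ v9
  v7 = a.a.0 | ((0 + 0) | 0) :: --a--▸ v11
  v8 = a.a.0 | 0\{c} :: --a--▸ v12
  v9 = a.0 | (b.0\{c} + (0 + 0) | b.0) :: --a--▸ v13, --b--▸ v11, --b--▸ v12
  v10 = 0 | a.(b.0\{c} + (0 + 0) | b.0) :: --a--▸ v13
  v11 = a.0 | ((0 + 0) | 0) :: --a--▸ v14
  v12 = a.0 | 0\{c} :: --a--▸ v15
  v13 = 0 | (b.0\{c} + (0 + 0) | b.0) :: --b--▸ v14, --b--▸ v15
  v14 = 0 | ((0 + 0) | 0) :: (no moves)
  v15 = 0 | 0\{c} :: (no moves)
Coarsest stable partition (strong bisimilarity classes):
  B0 = {u0, v0}
  B1 = {u2, v2}
  B2 = {u5, v5}
  B3 = {u7, u8, v7, v8}
  B4 = {u11, u12, v11, v12}
  B5 = {u14, u15, v14, v15}
  B6 = {u9, v9}
  B7 = {u13, v13}
  B8 = {u6, v6}
  B9 = {u10, v10}
  B10 = {u1, v1}
  B11 = {u3, u4, v3, v4}
u0 ∈ B0, v0 ∈ B0 → same block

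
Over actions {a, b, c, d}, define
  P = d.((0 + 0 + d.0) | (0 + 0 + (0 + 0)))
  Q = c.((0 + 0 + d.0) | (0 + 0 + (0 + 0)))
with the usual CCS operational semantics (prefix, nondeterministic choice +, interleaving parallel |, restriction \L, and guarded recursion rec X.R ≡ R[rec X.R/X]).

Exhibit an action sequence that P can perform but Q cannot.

d

LTS(P): 3 reachable states
  s0 = d.((0 + 0 + d.0) | (0 + 0 + (0 + 0))) | --d--▸ s1
  s1 = (0 + 0 + d.0) | (0 + 0 + (0 + 0)) | --d--▸ s2
  s2 = 0 | (0 + 0 + (0 + 0)) | stopped
LTS(Q): 3 reachable states
  t0 = c.((0 + 0 + d.0) | (0 + 0 + (0 + 0))) | --c--▸ t1
  t1 = (0 + 0 + d.0) | (0 + 0 + (0 + 0)) | --d--▸ t2
  t2 = 0 | (0 + 0 + (0 + 0)) | stopped
Run σ = ⟨d⟩ on P: start {s0}
  after d @ step 1: {s1}
  P completes σ.
Run σ = ⟨d⟩ on Q: start {t0}
  after d @ step 1: no successor for Q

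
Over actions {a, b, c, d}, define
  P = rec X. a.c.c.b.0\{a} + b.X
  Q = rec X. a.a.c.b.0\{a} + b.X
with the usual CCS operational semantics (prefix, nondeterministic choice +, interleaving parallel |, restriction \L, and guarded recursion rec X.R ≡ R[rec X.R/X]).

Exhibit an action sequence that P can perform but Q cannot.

ac

LTS(P): 5 reachable states
  p0 = rec X. a.c.c.b.0\{a} + b.X ⊢ -a-> p1, -b-> p0
  p1 = c.c.b.0\{a} ⊢ -c-> p2
  p2 = c.b.0\{a} ⊢ -c-> p3
  p3 = b.0\{a} ⊢ -b-> p4
  p4 = 0\{a} ⊢ ∅
LTS(Q): 5 reachable states
  q0 = rec X. a.a.c.b.0\{a} + b.X ⊢ -a-> q1, -b-> q0
  q1 = a.c.b.0\{a} ⊢ -a-> q2
  q2 = c.b.0\{a} ⊢ -c-> q3
  q3 = b.0\{a} ⊢ -b-> q4
  q4 = 0\{a} ⊢ ∅
Trace ⟨ac⟩ through P, begin at {p0}:
  after a @ step 1: {p1}
  after c @ step 2: {p2}
  P completes σ.
Trace ⟨ac⟩ through Q, begin at {q0}:
  after a @ step 1: {q1}
  after c @ step 2: no successor for Q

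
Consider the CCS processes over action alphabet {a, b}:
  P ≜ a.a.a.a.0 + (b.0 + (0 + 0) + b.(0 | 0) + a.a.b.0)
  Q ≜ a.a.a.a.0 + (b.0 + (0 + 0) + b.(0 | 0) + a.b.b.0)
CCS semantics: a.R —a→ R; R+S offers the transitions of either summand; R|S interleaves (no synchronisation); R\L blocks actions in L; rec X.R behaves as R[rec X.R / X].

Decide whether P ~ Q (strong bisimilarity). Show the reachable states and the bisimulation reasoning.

P's transition system — 8 states:
  m0 = a.a.a.a.0 + (b.0 + (0 + 0) + b.(0 | 0) + a.a.b.0) has moves -a-> m1, -a-> m2, -b-> m3, -b-> m4
  m1 = a.a.a.0 has moves -a-> m5
  m2 = a.b.0 has moves -a-> m6
  m3 = 0 has moves ·
  m4 = 0 | 0 has moves ·
  m5 = a.a.0 has moves -a-> m7
  m6 = b.0 has moves -b-> m3
  m7 = a.0 has moves -a-> m3
Q's transition system — 8 states:
  n0 = a.a.a.a.0 + (b.0 + (0 + 0) + b.(0 | 0) + a.b.b.0) has moves -a-> n1, -a-> n2, -b-> n3, -b-> n4
  n1 = a.a.a.0 has moves -a-> n5
  n2 = b.b.0 has moves -b-> n6
  n3 = 0 has moves ·
  n4 = 0 | 0 has moves ·
  n5 = a.a.0 has moves -a-> n7
  n6 = b.0 has moves -b-> n3
  n7 = a.0 has moves -a-> n3
Bisimilarity quotient blocks:
  B0 = {m0}
  B1 = {m2}
  B2 = {m6, n6}
  B3 = {m3, m4, n3, n4}
  B4 = {m1, n1}
  B5 = {m5, n5}
  B6 = {m7, n7}
  B7 = {n0}
  B8 = {n2}
m0 ∈ B0, n0 ∈ B7 → different blocks

not bisimilar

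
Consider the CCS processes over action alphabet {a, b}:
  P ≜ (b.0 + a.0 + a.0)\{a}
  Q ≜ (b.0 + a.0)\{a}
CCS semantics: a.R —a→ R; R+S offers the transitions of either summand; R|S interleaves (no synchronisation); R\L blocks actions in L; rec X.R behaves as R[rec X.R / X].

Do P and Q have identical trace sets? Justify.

traces(P) = traces(Q)

Reachable graph of P (2 states):
  p0 = (b.0 + a.0 + a.0)\{a} ⊢ -b-> p1
  p1 = 0\{a} ⊢ ∅
Reachable graph of Q (2 states):
  q0 = (b.0 + a.0)\{a} ⊢ -b-> q1
  q1 = 0\{a} ⊢ ∅
Coarsest stable partition (strong bisimilarity classes):
  B0 = {p0, q0}
  B1 = {p1, q1}
p0 ∈ B0, q0 ∈ B0 → same block
Bisimilar ⇒ trace-equivalent.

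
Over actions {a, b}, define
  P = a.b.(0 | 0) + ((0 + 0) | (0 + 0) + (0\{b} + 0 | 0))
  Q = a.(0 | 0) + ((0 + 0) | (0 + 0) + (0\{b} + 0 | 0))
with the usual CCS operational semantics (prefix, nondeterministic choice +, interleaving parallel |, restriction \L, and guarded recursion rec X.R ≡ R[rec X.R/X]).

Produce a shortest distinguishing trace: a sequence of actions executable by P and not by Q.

ab

LTS(P): 3 reachable states
  s0 = a.b.(0 | 0) + ((0 + 0) | (0 + 0) + (0\{b} + 0 | 0)) → ··a··> s1
  s1 = b.(0 | 0) → ··b··> s2
  s2 = 0 | 0 → deadlocked
LTS(Q): 2 reachable states
  t0 = a.(0 | 0) + ((0 + 0) | (0 + 0) + (0\{b} + 0 | 0)) → ··a··> t1
  t1 = 0 | 0 → deadlocked
Run σ = ⟨ab⟩ on P: start {s0}
  step 1 (a): {s1}
  step 2 (b): {s2}
  ✓ P
Run σ = ⟨ab⟩ on Q: start {t0}
  step 1 (a): {t1}
  step 2 (b): ∅  — Q cannot continue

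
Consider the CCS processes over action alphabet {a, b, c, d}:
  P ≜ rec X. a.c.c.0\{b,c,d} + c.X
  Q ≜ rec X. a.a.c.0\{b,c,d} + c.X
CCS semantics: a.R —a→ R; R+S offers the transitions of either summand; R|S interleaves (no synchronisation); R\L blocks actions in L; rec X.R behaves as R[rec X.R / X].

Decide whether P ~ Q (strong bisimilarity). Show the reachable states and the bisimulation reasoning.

not bisimilar

LTS(P): 4 reachable states
  p0 = rec X. a.c.c.0\{b,c,d} + c.X → --a--▸ p1, --c--▸ p0
  p1 = c.c.0\{b,c,d} → --c--▸ p2
  p2 = c.0\{b,c,d} → --c--▸ p3
  p3 = 0\{b,c,d} → deadlocked
LTS(Q): 4 reachable states
  q0 = rec X. a.a.c.0\{b,c,d} + c.X → --a--▸ q1, --c--▸ q0
  q1 = a.c.0\{b,c,d} → --a--▸ q2
  q2 = c.0\{b,c,d} → --c--▸ q3
  q3 = 0\{b,c,d} → deadlocked
Bisimilarity quotient blocks:
  B0 = {p0}
  B1 = {p1}
  B2 = {p2, q2}
  B3 = {p3, q3}
  B4 = {q0}
  B5 = {q1}
p0 ∈ B0, q0 ∈ B4 → different blocks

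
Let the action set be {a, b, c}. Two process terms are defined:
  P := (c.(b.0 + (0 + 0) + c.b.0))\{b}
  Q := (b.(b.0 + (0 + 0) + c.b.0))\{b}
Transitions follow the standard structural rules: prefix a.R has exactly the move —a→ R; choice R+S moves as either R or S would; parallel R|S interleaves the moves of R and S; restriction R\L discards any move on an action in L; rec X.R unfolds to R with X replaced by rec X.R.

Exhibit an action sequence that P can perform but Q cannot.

c

LTS(P): 3 reachable states
  p0 = (c.(b.0 + (0 + 0) + c.b.0))\{b} has moves =c=> p1
  p1 = (b.0 + (0 + 0) + c.b.0)\{b} has moves =c=> p2
  p2 = (b.0)\{b} has moves ∅
LTS(Q): 1 reachable states
  q0 = (b.(b.0 + (0 + 0) + c.b.0))\{b} has moves ∅
Executing c from P (initial set {p0}):
  after c @ step 1: {p1}
  — P admits the full trace.
Executing c from Q (initial set {q0}):
  after c @ step 1: no successor for Q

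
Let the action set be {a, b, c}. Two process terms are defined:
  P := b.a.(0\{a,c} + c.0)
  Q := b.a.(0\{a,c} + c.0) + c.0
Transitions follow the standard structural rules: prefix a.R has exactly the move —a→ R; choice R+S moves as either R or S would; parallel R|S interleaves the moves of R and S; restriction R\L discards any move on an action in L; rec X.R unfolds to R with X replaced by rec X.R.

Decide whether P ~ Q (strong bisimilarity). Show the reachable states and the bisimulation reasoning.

NO

P's transition system — 4 states:
  s0 = b.a.(0\{a,c} + c.0) → =b=> s1
  s1 = a.(0\{a,c} + c.0) → =a=> s2
  s2 = 0\{a,c} + c.0 → =c=> s3
  s3 = 0 → stopped
Q's transition system — 4 states:
  t0 = b.a.(0\{a,c} + c.0) + c.0 → =b=> t1, =c=> t2
  t1 = a.(0\{a,c} + c.0) → =a=> t3
  t2 = 0 → stopped
  t3 = 0\{a,c} + c.0 → =c=> t2
Partition-refinement fixed point:
  B0 = {s0}
  B1 = {s1, t1}
  B2 = {s2, t3}
  B3 = {s3, t2}
  B4 = {t0}
s0 ∈ B0, t0 ∈ B4 → different blocks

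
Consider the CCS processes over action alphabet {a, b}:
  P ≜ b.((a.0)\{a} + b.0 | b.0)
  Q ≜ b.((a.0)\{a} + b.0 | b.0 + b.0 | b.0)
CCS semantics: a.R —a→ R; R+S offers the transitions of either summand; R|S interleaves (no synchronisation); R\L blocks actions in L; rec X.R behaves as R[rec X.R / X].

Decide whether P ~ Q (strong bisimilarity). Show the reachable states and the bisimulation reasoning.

P ~ Q

P's transition system — 5 states:
  u0 = b.((a.0)\{a} + b.0 | b.0) | -b-> u1
  u1 = (a.0)\{a} + b.0 | b.0 | -b-> u2, -b-> u3
  u2 = 0 | b.0 | -b-> u4
  u3 = b.0 | 0 | -b-> u4
  u4 = 0 | 0 | deadlocked
Q's transition system — 5 states:
  v0 = b.((a.0)\{a} + b.0 | b.0 + b.0 | b.0) | -b-> v1
  v1 = (a.0)\{a} + b.0 | b.0 + b.0 | b.0 | -b-> v2, -b-> v3
  v2 = 0 | b.0 | -b-> v4
  v3 = b.0 | 0 | -b-> v4
  v4 = 0 | 0 | deadlocked
Bisimilarity quotient blocks:
  B0 = {u0, v0}
  B1 = {u1, v1}
  B2 = {u2, u3, v2, v3}
  B3 = {u4, v4}
u0 ∈ B0, v0 ∈ B0 → same block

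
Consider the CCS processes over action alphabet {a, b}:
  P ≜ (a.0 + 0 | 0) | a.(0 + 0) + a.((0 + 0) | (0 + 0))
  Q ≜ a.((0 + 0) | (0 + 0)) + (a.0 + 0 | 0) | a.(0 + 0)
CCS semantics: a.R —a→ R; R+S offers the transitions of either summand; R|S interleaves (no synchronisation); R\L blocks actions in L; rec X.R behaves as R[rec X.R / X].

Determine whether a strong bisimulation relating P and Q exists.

P's transition system — 5 states:
  m0 = (a.0 + 0 | 0) | a.(0 + 0) + a.((0 + 0) | (0 + 0)) | ··a··> m1, ··a··> m2, ··a··> m3
  m1 = (0 + 0) | (0 + 0) | ·
  m2 = (a.0 + 0 | 0) | (0 + 0) | ··a··> m4
  m3 = 0 | a.(0 + 0) | ··a··> m4
  m4 = 0 | (0 + 0) | ·
Q's transition system — 5 states:
  n0 = a.((0 + 0) | (0 + 0)) + (a.0 + 0 | 0) | a.(0 + 0) | ··a··> n1, ··a··> n2, ··a··> n3
  n1 = (0 + 0) | (0 + 0) | ·
  n2 = (a.0 + 0 | 0) | (0 + 0) | ··a··> n4
  n3 = 0 | a.(0 + 0) | ··a··> n4
  n4 = 0 | (0 + 0) | ·
Partition-refinement fixed point:
  B0 = {m0, n0}
  B1 = {m1, m4, n1, n4}
  B2 = {m2, m3, n2, n3}
m0 ∈ B0, n0 ∈ B0 → same block

YES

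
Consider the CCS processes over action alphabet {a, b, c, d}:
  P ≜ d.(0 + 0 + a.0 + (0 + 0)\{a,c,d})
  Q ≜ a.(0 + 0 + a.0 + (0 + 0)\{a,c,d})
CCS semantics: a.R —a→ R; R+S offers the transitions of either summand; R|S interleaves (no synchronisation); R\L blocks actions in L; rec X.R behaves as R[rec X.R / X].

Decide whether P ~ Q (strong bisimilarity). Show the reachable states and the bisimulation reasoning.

not bisimilar

LTS(P): 3 reachable states
  s0 = d.(0 + 0 + a.0 + (0 + 0)\{a,c,d}) has moves -d-> s1
  s1 = 0 + 0 + a.0 + (0 + 0)\{a,c,d} has moves -a-> s2
  s2 = 0 has moves ∅
LTS(Q): 3 reachable states
  t0 = a.(0 + 0 + a.0 + (0 + 0)\{a,c,d}) has moves -a-> t1
  t1 = 0 + 0 + a.0 + (0 + 0)\{a,c,d} has moves -a-> t2
  t2 = 0 has moves ∅
Partition-refinement fixed point:
  B0 = {s0}
  B1 = {s1, t1}
  B2 = {s2, t2}
  B3 = {t0}
s0 ∈ B0, t0 ∈ B3 → different blocks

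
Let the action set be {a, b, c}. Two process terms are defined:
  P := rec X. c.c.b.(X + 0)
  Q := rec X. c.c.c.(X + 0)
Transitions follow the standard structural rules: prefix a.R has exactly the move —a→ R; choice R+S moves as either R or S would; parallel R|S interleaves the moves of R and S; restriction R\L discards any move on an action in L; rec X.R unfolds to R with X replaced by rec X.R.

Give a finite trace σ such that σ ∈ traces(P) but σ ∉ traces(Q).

P's transition system — 4 states:
  p0 = rec X. c.c.b.(X + 0) → -c-> p1
  p1 = c.b.((rec X. c.c.b.(X + 0)) + 0) → -c-> p2
  p2 = b.((rec X. c.c.b.(X + 0)) + 0) → -b-> p3
  p3 = (rec X. c.c.b.(X + 0)) + 0 → -c-> p1
Q's transition system — 4 states:
  q0 = rec X. c.c.c.(X + 0) → -c-> q1
  q1 = c.c.((rec X. c.c.c.(X + 0)) + 0) → -c-> q2
  q2 = c.((rec X. c.c.c.(X + 0)) + 0) → -c-> q3
  q3 = (rec X. c.c.c.(X + 0)) + 0 → -c-> q1
Run σ = ⟨ccb⟩ on P: start {p0}
  after c @ step 1: {p1}
  after c @ step 2: {p2}
  after b @ step 3: {p3}
  — P admits the full trace.
Run σ = ⟨ccb⟩ on Q: start {q0}
  after c @ step 1: {q1}
  after c @ step 2: {q2}
  after b @ step 3: ∅ (Q stuck)

ccb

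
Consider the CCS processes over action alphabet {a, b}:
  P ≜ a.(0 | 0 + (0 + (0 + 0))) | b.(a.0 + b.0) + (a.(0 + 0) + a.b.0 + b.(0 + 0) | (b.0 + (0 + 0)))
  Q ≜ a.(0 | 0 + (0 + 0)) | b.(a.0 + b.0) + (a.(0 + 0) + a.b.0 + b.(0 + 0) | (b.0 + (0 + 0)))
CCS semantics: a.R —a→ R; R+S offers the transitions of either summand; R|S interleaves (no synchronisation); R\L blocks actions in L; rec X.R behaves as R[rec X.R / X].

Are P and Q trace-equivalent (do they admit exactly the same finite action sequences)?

P's transition system — 12 states:
  u0 = a.(0 | 0 + (0 + (0 + 0))) | b.(a.0 + b.0) + (a.(0 + 0) + a.b.0 + b.(0 + 0) | (b.0 + (0 + 0))) → --a--▸ u1, --a--▸ u2, --a--▸ u3, --b--▸ u4, --b--▸ u5, --b--▸ u6
  u1 = (0 | 0 + (0 + (0 + 0))) | b.(a.0 + b.0) → --b--▸ u7
  u2 = 0 + 0 → (no moves)
  u3 = b.0 → --b--▸ u8
  u4 = (0 + 0) | (b.0 + (0 + 0)) → --b--▸ u9
  u5 = a.(0 | 0 + (0 + (0 + 0))) | (a.0 + b.0) → --a--▸ u10, --a--▸ u7, --b--▸ u10
  u6 = b.(0 + 0) | 0 → --b--▸ u9
  u7 = (0 | 0 + (0 + (0 + 0))) | (a.0 + b.0) → --a--▸ u11, --b--▸ u11
  u8 = 0 → (no moves)
  u9 = (0 + 0) | 0 → (no moves)
  u10 = a.(0 | 0 + (0 + (0 + 0))) | 0 → --a--▸ u11
  u11 = (0 | 0 + (0 + (0 + 0))) | 0 → (no moves)
Q's transition system — 12 states:
  v0 = a.(0 | 0 + (0 + 0)) | b.(a.0 + b.0) + (a.(0 + 0) + a.b.0 + b.(0 + 0) | (b.0 + (0 + 0))) → --a--▸ v1, --a--▸ v2, --a--▸ v3, --b--▸ v4, --b--▸ v5, --b--▸ v6
  v1 = (0 | 0 + (0 + 0)) | b.(a.0 + b.0) → --b--▸ v7
  v2 = 0 + 0 → (no moves)
  v3 = b.0 → --b--▸ v8
  v4 = (0 + 0) | (b.0 + (0 + 0)) → --b--▸ v9
  v5 = a.(0 | 0 + (0 + 0)) | (a.0 + b.0) → --a--▸ v10, --a--▸ v7, --b--▸ v10
  v6 = b.(0 + 0) | 0 → --b--▸ v9
  v7 = (0 | 0 + (0 + 0)) | (a.0 + b.0) → --a--▸ v11, --b--▸ v11
  v8 = 0 → (no moves)
  v9 = (0 + 0) | 0 → (no moves)
  v10 = a.(0 | 0 + (0 + 0)) | 0 → --a--▸ v11
  v11 = (0 | 0 + (0 + 0)) | 0 → (no moves)
Bisimilarity quotient blocks:
  B0 = {u0, v0}
  B1 = {u5, v5}
  B2 = {u7, v7}
  B3 = {u11, u2, u8, u9, v11, v2, v8, v9}
  B4 = {u10, v10}
  B5 = {u1, v1}
  B6 = {u3, u4, u6, v3, v4, v6}
u0 ∈ B0, v0 ∈ B0 → same block
Bisimilar ⇒ trace-equivalent.

trace-equivalent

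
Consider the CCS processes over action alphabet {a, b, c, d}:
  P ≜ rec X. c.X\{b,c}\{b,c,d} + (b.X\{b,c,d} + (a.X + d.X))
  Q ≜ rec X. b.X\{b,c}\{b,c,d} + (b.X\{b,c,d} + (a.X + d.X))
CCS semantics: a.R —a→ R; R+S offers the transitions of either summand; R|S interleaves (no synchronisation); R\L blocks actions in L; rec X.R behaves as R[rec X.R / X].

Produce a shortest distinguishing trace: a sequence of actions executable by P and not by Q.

c

Reachable graph of P (3 states):
  s0 = rec X. c.X\{b,c}\{b,c,d} + (b.X\{b,c,d} + (a.X + d.X)) :: —a→ s0, —b→ s1, —c→ s2, —d→ s0
  s1 = (rec X. c.X\{b,c}\{b,c,d} + (b.X\{b,c,d} + (a.X + d.X)))\{b,c,d} :: —a→ s1
  s2 = (rec X. c.X\{b,c}\{b,c,d} + (b.X\{b,c,d} + (a.X + d.X)))\{b,c}\{b,c,d} :: —a→ s2
Reachable graph of Q (3 states):
  t0 = rec X. b.X\{b,c}\{b,c,d} + (b.X\{b,c,d} + (a.X + d.X)) :: —a→ t0, —b→ t1, —b→ t2, —d→ t0
  t1 = (rec X. b.X\{b,c}\{b,c,d} + (b.X\{b,c,d} + (a.X + d.X)))\{b,c,d} :: —a→ t1
  t2 = (rec X. b.X\{b,c}\{b,c,d} + (b.X\{b,c,d} + (a.X + d.X)))\{b,c}\{b,c,d} :: —a→ t2
Trace ⟨c⟩ through P, begin at {s0}:
  after c @ step 1: {s2}
  P completes σ.
Trace ⟨c⟩ through Q, begin at {t0}:
  after c @ step 1: no successor for Q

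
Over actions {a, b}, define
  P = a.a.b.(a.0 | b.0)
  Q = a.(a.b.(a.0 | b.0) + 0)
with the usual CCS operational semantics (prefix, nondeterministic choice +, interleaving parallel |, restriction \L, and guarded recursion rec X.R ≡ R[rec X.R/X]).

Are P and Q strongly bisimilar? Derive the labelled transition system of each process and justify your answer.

Reachable graph of P (7 states):
  s0 = a.a.b.(a.0 | b.0) | =a=> s1
  s1 = a.b.(a.0 | b.0) | =a=> s2
  s2 = b.(a.0 | b.0) | =b=> s3
  s3 = a.0 | b.0 | =a=> s4, =b=> s5
  s4 = 0 | b.0 | =b=> s6
  s5 = a.0 | 0 | =a=> s6
  s6 = 0 | 0 | stopped
Reachable graph of Q (7 states):
  t0 = a.(a.b.(a.0 | b.0) + 0) | =a=> t1
  t1 = a.b.(a.0 | b.0) + 0 | =a=> t2
  t2 = b.(a.0 | b.0) | =b=> t3
  t3 = a.0 | b.0 | =a=> t4, =b=> t5
  t4 = 0 | b.0 | =b=> t6
  t5 = a.0 | 0 | =a=> t6
  t6 = 0 | 0 | stopped
Partition-refinement fixed point:
  B0 = {s0, t0}
  B1 = {s1, t1}
  B2 = {s2, t2}
  B3 = {s3, t3}
  B4 = {s4, t4}
  B5 = {s6, t6}
  B6 = {s5, t5}
s0 ∈ B0, t0 ∈ B0 → same block

bisimilar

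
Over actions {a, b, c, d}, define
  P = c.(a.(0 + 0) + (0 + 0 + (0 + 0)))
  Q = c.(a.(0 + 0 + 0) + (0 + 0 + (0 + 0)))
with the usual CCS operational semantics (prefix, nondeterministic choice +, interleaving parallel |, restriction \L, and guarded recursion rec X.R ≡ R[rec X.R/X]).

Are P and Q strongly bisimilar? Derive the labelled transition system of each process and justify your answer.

LTS(P): 3 reachable states
  s0 = c.(a.(0 + 0) + (0 + 0 + (0 + 0))) | --c--▸ s1
  s1 = a.(0 + 0) + (0 + 0 + (0 + 0)) | --a--▸ s2
  s2 = 0 + 0 | stopped
LTS(Q): 3 reachable states
  t0 = c.(a.(0 + 0 + 0) + (0 + 0 + (0 + 0))) | --c--▸ t1
  t1 = a.(0 + 0 + 0) + (0 + 0 + (0 + 0)) | --a--▸ t2
  t2 = 0 + 0 + 0 | stopped
Partition-refinement fixed point:
  B0 = {s0, t0}
  B1 = {s1, t1}
  B2 = {s2, t2}
s0 ∈ B0, t0 ∈ B0 → same block

bisimilar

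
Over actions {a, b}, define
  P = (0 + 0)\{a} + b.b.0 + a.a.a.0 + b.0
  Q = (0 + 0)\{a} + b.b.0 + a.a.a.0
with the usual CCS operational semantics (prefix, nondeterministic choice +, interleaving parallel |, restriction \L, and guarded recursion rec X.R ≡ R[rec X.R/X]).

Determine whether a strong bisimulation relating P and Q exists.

LTS(P): 5 reachable states
  p0 = (0 + 0)\{a} + b.b.0 + a.a.a.0 + b.0 has moves ··a··> p1, ··b··> p2, ··b··> p3
  p1 = a.a.0 has moves ··a··> p4
  p2 = 0 has moves stopped
  p3 = b.0 has moves ··b··> p2
  p4 = a.0 has moves ··a··> p2
LTS(Q): 5 reachable states
  q0 = (0 + 0)\{a} + b.b.0 + a.a.a.0 has moves ··a··> q1, ··b··> q2
  q1 = a.a.0 has moves ··a··> q3
  q2 = b.0 has moves ··b··> q4
  q3 = a.0 has moves ··a··> q4
  q4 = 0 has moves stopped
Partition-refinement fixed point:
  B0 = {p0}
  B1 = {p1, q1}
  B2 = {p4, q3}
  B3 = {p2, q4}
  B4 = {p3, q2}
  B5 = {q0}
p0 ∈ B0, q0 ∈ B5 → different blocks

P ≁ Q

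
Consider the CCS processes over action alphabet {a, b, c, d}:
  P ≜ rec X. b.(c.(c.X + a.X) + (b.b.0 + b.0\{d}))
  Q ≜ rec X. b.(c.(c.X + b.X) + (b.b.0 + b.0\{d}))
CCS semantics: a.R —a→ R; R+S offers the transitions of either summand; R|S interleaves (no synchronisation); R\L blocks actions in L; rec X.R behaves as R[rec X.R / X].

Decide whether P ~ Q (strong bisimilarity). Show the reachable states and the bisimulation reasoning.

P ≁ Q

LTS(P): 6 reachable states
  s0 = rec X. b.(c.(c.X + a.X) + (b.b.0 + b.0\{d})) :: —b→ s1
  s1 = c.(c.(rec X. b.(c.(c.X + a.X) + (b.b.0 + b.0\{d}))) + a.(rec X. b.(c.(c.X + a.X) + (b.b.0 + b.0\{d})))) + (b.b.0 + b.0\{d}) :: —b→ s2, —b→ s3, —c→ s4
  s2 = 0\{d} :: (no moves)
  s3 = b.0 :: —b→ s5
  s4 = c.(rec X. b.(c.(c.X + a.X) + (b.b.0 + b.0\{d}))) + a.(rec X. b.(c.(c.X + a.X) + (b.b.0 + b.0\{d}))) :: —a→ s0, —c→ s0
  s5 = 0 :: (no moves)
LTS(Q): 6 reachable states
  t0 = rec X. b.(c.(c.X + b.X) + (b.b.0 + b.0\{d})) :: —b→ t1
  t1 = c.(c.(rec X. b.(c.(c.X + b.X) + (b.b.0 + b.0\{d}))) + b.(rec X. b.(c.(c.X + b.X) + (b.b.0 + b.0\{d})))) + (b.b.0 + b.0\{d}) :: —b→ t2, —b→ t3, —c→ t4
  t2 = 0\{d} :: (no moves)
  t3 = b.0 :: —b→ t5
  t4 = c.(rec X. b.(c.(c.X + b.X) + (b.b.0 + b.0\{d}))) + b.(rec X. b.(c.(c.X + b.X) + (b.b.0 + b.0\{d}))) :: —b→ t0, —c→ t0
  t5 = 0 :: (no moves)
Coarsest stable partition (strong bisimilarity classes):
  B0 = {s0}
  B1 = {s1}
  B2 = {s4}
  B3 = {s2, s5, t2, t5}
  B4 = {s3, t3}
  B5 = {t0}
  B6 = {t1}
  B7 = {t4}
s0 ∈ B0, t0 ∈ B5 → different blocks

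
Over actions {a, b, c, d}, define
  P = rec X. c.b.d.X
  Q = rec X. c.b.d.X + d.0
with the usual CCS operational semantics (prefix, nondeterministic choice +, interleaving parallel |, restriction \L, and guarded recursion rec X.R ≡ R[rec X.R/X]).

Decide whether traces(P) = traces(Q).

traces(P) ≠ traces(Q) — witness ⟨d⟩

P's transition system — 3 states:
  m0 = rec X. c.b.d.X → ··c··> m1
  m1 = b.d.(rec X. c.b.d.X) → ··b··> m2
  m2 = d.(rec X. c.b.d.X) → ··d··> m0
Q's transition system — 4 states:
  n0 = rec X. c.b.d.X + d.0 → ··c··> n1, ··d··> n2
  n1 = b.d.(rec X. c.b.d.X + d.0) → ··b··> n3
  n2 = 0 → (no moves)
  n3 = d.(rec X. c.b.d.X + d.0) → ··d··> n0
Trace ⟨d⟩ through Q, begin at {n0}:
  after d @ step 1: {n2}
  Q completes σ.
Trace ⟨d⟩ through P, begin at {m0}:
  after d @ step 1: ∅  — P cannot continue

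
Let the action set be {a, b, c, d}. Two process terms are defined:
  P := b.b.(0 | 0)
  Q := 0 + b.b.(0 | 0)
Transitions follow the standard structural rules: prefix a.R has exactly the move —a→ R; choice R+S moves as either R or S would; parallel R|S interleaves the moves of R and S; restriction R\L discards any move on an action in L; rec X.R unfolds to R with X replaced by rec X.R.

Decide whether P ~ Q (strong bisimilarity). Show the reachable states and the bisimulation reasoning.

Reachable graph of P (3 states):
  s0 = b.b.(0 | 0) has moves ··b··> s1
  s1 = b.(0 | 0) has moves ··b··> s2
  s2 = 0 | 0 has moves (no moves)
Reachable graph of Q (3 states):
  t0 = 0 + b.b.(0 | 0) has moves ··b··> t1
  t1 = b.(0 | 0) has moves ··b··> t2
  t2 = 0 | 0 has moves (no moves)
Coarsest stable partition (strong bisimilarity classes):
  B0 = {s0, t0}
  B1 = {s1, t1}
  B2 = {s2, t2}
s0 ∈ B0, t0 ∈ B0 → same block

P ~ Q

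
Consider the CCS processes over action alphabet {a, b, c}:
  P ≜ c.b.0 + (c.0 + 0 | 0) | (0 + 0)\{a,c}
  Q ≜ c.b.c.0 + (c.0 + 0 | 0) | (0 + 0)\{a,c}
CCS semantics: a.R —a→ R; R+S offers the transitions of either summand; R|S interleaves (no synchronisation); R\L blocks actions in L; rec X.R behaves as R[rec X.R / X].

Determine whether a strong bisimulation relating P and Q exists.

P's transition system — 4 states:
  s0 = c.b.0 + (c.0 + 0 | 0) | (0 + 0)\{a,c} | —c→ s1, —c→ s2
  s1 = 0 | (0 + 0)\{a,c} | (no moves)
  s2 = b.0 | —b→ s3
  s3 = 0 | (no moves)
Q's transition system — 5 states:
  t0 = c.b.c.0 + (c.0 + 0 | 0) | (0 + 0)\{a,c} | —c→ t1, —c→ t2
  t1 = 0 | (0 + 0)\{a,c} | (no moves)
  t2 = b.c.0 | —b→ t3
  t3 = c.0 | —c→ t4
  t4 = 0 | (no moves)
Bisimilarity quotient blocks:
  B0 = {s0}
  B1 = {s1, s3, t1, t4}
  B2 = {s2}
  B3 = {t0}
  B4 = {t2}
  B5 = {t3}
s0 ∈ B0, t0 ∈ B3 → different blocks

not bisimilar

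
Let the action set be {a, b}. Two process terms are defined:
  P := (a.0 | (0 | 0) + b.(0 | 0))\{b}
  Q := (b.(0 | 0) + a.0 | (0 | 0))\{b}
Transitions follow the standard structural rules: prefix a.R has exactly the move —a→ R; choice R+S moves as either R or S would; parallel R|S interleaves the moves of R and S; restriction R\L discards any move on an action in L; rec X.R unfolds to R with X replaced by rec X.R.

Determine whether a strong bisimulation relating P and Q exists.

Reachable graph of P (2 states):
  m0 = (a.0 | (0 | 0) + b.(0 | 0))\{b} | -a-> m1
  m1 = (0 | (0 | 0))\{b} | (no moves)
Reachable graph of Q (2 states):
  n0 = (b.(0 | 0) + a.0 | (0 | 0))\{b} | -a-> n1
  n1 = (0 | (0 | 0))\{b} | (no moves)
Partition-refinement fixed point:
  B0 = {m0, n0}
  B1 = {m1, n1}
m0 ∈ B0, n0 ∈ B0 → same block

P ~ Q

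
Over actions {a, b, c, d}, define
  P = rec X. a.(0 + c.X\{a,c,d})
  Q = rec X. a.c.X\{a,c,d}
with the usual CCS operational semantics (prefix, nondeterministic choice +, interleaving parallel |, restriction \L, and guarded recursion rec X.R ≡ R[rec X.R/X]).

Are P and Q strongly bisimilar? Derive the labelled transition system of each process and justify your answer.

bisimilar

Reachable graph of P (3 states):
  s0 = rec X. a.(0 + c.X\{a,c,d}) :: ··a··> s1
  s1 = 0 + c.(rec X. a.(0 + c.X\{a,c,d}))\{a,c,d} :: ··c··> s2
  s2 = (rec X. a.(0 + c.X\{a,c,d}))\{a,c,d} :: (no moves)
Reachable graph of Q (3 states):
  t0 = rec X. a.c.X\{a,c,d} :: ··a··> t1
  t1 = c.(rec X. a.c.X\{a,c,d})\{a,c,d} :: ··c··> t2
  t2 = (rec X. a.c.X\{a,c,d})\{a,c,d} :: (no moves)
Bisimilarity quotient blocks:
  B0 = {s0, t0}
  B1 = {s1, t1}
  B2 = {s2, t2}
s0 ∈ B0, t0 ∈ B0 → same block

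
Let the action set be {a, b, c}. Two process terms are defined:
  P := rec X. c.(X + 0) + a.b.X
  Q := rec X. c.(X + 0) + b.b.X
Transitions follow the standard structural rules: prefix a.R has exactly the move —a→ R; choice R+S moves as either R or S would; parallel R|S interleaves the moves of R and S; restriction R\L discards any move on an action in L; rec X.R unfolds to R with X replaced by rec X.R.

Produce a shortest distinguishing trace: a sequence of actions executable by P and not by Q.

a

LTS(P): 3 reachable states
  s0 = rec X. c.(X + 0) + a.b.X ⊢ -a-> s1, -c-> s2
  s1 = b.(rec X. c.(X + 0) + a.b.X) ⊢ -b-> s0
  s2 = (rec X. c.(X + 0) + a.b.X) + 0 ⊢ -a-> s1, -c-> s2
LTS(Q): 3 reachable states
  t0 = rec X. c.(X + 0) + b.b.X ⊢ -b-> t1, -c-> t2
  t1 = b.(rec X. c.(X + 0) + b.b.X) ⊢ -b-> t0
  t2 = (rec X. c.(X + 0) + b.b.X) + 0 ⊢ -b-> t1, -c-> t2
Trace ⟨a⟩ through P, begin at {s0}:
  step 1 (a): {s1}
  ✓ P
Trace ⟨a⟩ through Q, begin at {t0}:
  step 1 (a): no successor for Q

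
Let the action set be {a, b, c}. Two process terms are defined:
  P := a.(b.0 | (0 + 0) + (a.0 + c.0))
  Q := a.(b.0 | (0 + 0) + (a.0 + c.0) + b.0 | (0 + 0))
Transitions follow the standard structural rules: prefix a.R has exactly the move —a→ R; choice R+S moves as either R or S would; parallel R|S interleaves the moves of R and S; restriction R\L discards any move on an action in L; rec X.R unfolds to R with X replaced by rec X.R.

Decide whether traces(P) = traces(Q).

Reachable graph of P (4 states):
  m0 = a.(b.0 | (0 + 0) + (a.0 + c.0)) | =a=> m1
  m1 = b.0 | (0 + 0) + (a.0 + c.0) | =a=> m2, =b=> m3, =c=> m2
  m2 = 0 | ∅
  m3 = 0 | (0 + 0) | ∅
Reachable graph of Q (4 states):
  n0 = a.(b.0 | (0 + 0) + (a.0 + c.0) + b.0 | (0 + 0)) | =a=> n1
  n1 = b.0 | (0 + 0) + (a.0 + c.0) + b.0 | (0 + 0) | =a=> n2, =b=> n3, =c=> n2
  n2 = 0 | ∅
  n3 = 0 | (0 + 0) | ∅
Bisimilarity quotient blocks:
  B0 = {m0, n0}
  B1 = {m1, n1}
  B2 = {m2, m3, n2, n3}
m0 ∈ B0, n0 ∈ B0 → same block
Bisimilar ⇒ trace-equivalent.

trace-equivalent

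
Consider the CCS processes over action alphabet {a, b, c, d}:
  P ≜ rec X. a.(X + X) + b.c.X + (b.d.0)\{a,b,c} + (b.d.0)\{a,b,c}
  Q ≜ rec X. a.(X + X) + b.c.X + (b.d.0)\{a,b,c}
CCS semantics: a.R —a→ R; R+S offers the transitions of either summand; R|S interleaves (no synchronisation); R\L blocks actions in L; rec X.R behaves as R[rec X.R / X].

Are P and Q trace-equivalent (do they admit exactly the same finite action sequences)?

trace-equivalent

LTS(P): 3 reachable states
  u0 = rec X. a.(X + X) + b.c.X + (b.d.0)\{a,b,c} + (b.d.0)\{a,b,c} :: —a→ u1, —b→ u2
  u1 = (rec X. a.(X + X) + b.c.X + (b.d.0)\{a,b,c} + (b.d.0)\{a,b,c}) + (rec X. a.(X + X) + b.c.X + (b.d.0)\{a,b,c} + (b.d.0)\{a,b,c}) :: —a→ u1, —b→ u2
  u2 = c.(rec X. a.(X + X) + b.c.X + (b.d.0)\{a,b,c} + (b.d.0)\{a,b,c}) :: —c→ u0
LTS(Q): 3 reachable states
  v0 = rec X. a.(X + X) + b.c.X + (b.d.0)\{a,b,c} :: —a→ v1, —b→ v2
  v1 = (rec X. a.(X + X) + b.c.X + (b.d.0)\{a,b,c}) + (rec X. a.(X + X) + b.c.X + (b.d.0)\{a,b,c}) :: —a→ v1, —b→ v2
  v2 = c.(rec X. a.(X + X) + b.c.X + (b.d.0)\{a,b,c}) :: —c→ v0
Coarsest stable partition (strong bisimilarity classes):
  B0 = {u0, u1, v0, v1}
  B1 = {u2, v2}
u0 ∈ B0, v0 ∈ B0 → same block
Bisimilar ⇒ trace-equivalent.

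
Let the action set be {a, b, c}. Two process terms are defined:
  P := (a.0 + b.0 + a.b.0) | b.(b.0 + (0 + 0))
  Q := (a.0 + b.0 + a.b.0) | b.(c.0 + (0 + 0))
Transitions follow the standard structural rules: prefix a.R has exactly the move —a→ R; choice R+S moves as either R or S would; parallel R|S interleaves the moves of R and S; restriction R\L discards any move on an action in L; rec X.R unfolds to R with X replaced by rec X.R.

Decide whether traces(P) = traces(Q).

Reachable graph of P (9 states):
  s0 = (a.0 + b.0 + a.b.0) | b.(b.0 + (0 + 0)) has moves —a→ s1, —a→ s2, —b→ s1, —b→ s3
  s1 = 0 | b.(b.0 + (0 + 0)) has moves —b→ s4
  s2 = b.0 | b.(b.0 + (0 + 0)) has moves —b→ s1, —b→ s5
  s3 = (a.0 + b.0 + a.b.0) | (b.0 + (0 + 0)) has moves —a→ s4, —a→ s5, —b→ s4, —b→ s6
  s4 = 0 | (b.0 + (0 + 0)) has moves —b→ s7
  s5 = b.0 | (b.0 + (0 + 0)) has moves —b→ s4, —b→ s8
  s6 = (a.0 + b.0 + a.b.0) | 0 has moves —a→ s7, —a→ s8, —b→ s7
  s7 = 0 | 0 has moves (no moves)
  s8 = b.0 | 0 has moves —b→ s7
Reachable graph of Q (9 states):
  t0 = (a.0 + b.0 + a.b.0) | b.(c.0 + (0 + 0)) has moves —a→ t1, —a→ t2, —b→ t1, —b→ t3
  t1 = 0 | b.(c.0 + (0 + 0)) has moves —b→ t4
  t2 = b.0 | b.(c.0 + (0 + 0)) has moves —b→ t1, —b→ t5
  t3 = (a.0 + b.0 + a.b.0) | (c.0 + (0 + 0)) has moves —a→ t4, —a→ t5, —b→ t4, —c→ t6
  t4 = 0 | (c.0 + (0 + 0)) has moves —c→ t7
  t5 = b.0 | (c.0 + (0 + 0)) has moves —b→ t4, —c→ t8
  t6 = (a.0 + b.0 + a.b.0) | 0 has moves —a→ t7, —a→ t8, —b→ t7
  t7 = 0 | 0 has moves (no moves)
  t8 = b.0 | 0 has moves —b→ t7
Executing bbb from P (initial set {s0}):
  [1] b ⇒ {s1, s3}
  [2] b ⇒ {s4, s6}
  [3] b ⇒ {s7}
  ✓ P
Executing bbb from Q (initial set {t0}):
  [1] b ⇒ {t1, t3}
  [2] b ⇒ {t4}
  [3] b ⇒ ∅ (Q stuck)

trace-distinct — witness ⟨bbb⟩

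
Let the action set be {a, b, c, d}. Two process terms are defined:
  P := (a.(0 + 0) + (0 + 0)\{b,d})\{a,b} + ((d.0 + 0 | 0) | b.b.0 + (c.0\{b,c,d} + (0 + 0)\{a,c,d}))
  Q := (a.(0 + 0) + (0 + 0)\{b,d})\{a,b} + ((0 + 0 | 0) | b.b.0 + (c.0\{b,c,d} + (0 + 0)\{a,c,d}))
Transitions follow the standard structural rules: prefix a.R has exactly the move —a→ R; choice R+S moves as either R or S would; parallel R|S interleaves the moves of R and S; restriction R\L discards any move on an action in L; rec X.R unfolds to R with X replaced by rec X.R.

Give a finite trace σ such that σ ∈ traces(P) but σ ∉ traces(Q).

d

LTS(P): 7 reachable states
  m0 = (a.(0 + 0) + (0 + 0)\{b,d})\{a,b} + ((d.0 + 0 | 0) | b.b.0 + (c.0\{b,c,d} + (0 + 0)\{a,c,d})) :: ··b··> m1, ··c··> m2, ··d··> m3
  m1 = (d.0 + 0 | 0) | b.0 :: ··b··> m4, ··d··> m5
  m2 = 0\{b,c,d} :: stopped
  m3 = 0 | b.b.0 :: ··b··> m5
  m4 = (d.0 + 0 | 0) | 0 :: ··d··> m6
  m5 = 0 | b.0 :: ··b··> m6
  m6 = 0 | 0 :: stopped
LTS(Q): 4 reachable states
  n0 = (a.(0 + 0) + (0 + 0)\{b,d})\{a,b} + ((0 + 0 | 0) | b.b.0 + (c.0\{b,c,d} + (0 + 0)\{a,c,d})) :: ··b··> n1, ··c··> n2
  n1 = (0 + 0 | 0) | b.0 :: ··b··> n3
  n2 = 0\{b,c,d} :: stopped
  n3 = (0 + 0 | 0) | 0 :: stopped
Executing d from P (initial set {m0}):
  step 1 (d): {m3}
  P completes σ.
Executing d from Q (initial set {n0}):
  step 1 (d): ∅  — Q cannot continue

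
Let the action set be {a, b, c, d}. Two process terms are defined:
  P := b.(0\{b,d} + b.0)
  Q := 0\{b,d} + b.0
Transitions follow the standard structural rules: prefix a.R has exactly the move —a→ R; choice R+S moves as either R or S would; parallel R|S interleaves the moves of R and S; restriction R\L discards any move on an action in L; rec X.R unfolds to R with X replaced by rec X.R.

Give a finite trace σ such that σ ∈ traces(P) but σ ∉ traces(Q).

bb

P's transition system — 3 states:
  p0 = b.(0\{b,d} + b.0) has moves ··b··> p1
  p1 = 0\{b,d} + b.0 has moves ··b··> p2
  p2 = 0 has moves ∅
Q's transition system — 2 states:
  q0 = 0\{b,d} + b.0 has moves ··b··> q1
  q1 = 0 has moves ∅
Run σ = ⟨bb⟩ on P: start {p0}
  step 1 (b): {p1}
  step 2 (b): {p2}
  — P admits the full trace.
Run σ = ⟨bb⟩ on Q: start {q0}
  step 1 (b): {q1}
  step 2 (b): ∅  — Q cannot continue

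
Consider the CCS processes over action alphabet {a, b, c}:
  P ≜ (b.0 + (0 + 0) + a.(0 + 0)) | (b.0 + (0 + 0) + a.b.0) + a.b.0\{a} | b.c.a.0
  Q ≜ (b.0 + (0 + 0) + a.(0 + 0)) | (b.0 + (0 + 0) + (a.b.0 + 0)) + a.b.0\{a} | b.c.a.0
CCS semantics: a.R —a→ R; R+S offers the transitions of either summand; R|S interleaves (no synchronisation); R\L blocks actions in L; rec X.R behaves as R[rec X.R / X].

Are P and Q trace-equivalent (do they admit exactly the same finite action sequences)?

traces(P) = traces(Q)

LTS(P): 20 reachable states
  u0 = (b.0 + (0 + 0) + a.(0 + 0)) | (b.0 + (0 + 0) + a.b.0) + a.b.0\{a} | b.c.a.0 :: -a-> u1, -a-> u2, -a-> u3, -b-> u4, -b-> u5, -b-> u6
  u1 = (0 + 0) | (b.0 + (0 + 0) + a.b.0) :: -a-> u7, -b-> u8
  u2 = (b.0 + (0 + 0) + a.(0 + 0)) | b.0 :: -a-> u7, -b-> u4, -b-> u9
  u3 = b.0\{a} | b.c.a.0 :: -b-> u10, -b-> u11
  u4 = (b.0 + (0 + 0) + a.(0 + 0)) | 0 :: -a-> u8, -b-> u12
  u5 = 0 | (b.0 + (0 + 0) + a.b.0) :: -a-> u9, -b-> u12
  u6 = a.b.0\{a} | c.a.0 :: -a-> u11, -c-> u13
  u7 = (0 + 0) | b.0 :: -b-> u8
  u8 = (0 + 0) | 0 :: ∅
  u9 = 0 | b.0 :: -b-> u12
  u10 = 0\{a} | b.c.a.0 :: -b-> u14
  u11 = b.0\{a} | c.a.0 :: -b-> u14, -c-> u15
  u12 = 0 | 0 :: ∅
  u13 = a.b.0\{a} | a.0 :: -a-> u15, -a-> u16
  u14 = 0\{a} | c.a.0 :: -c-> u17
  u15 = b.0\{a} | a.0 :: -a-> u18, -b-> u17
  u16 = a.b.0\{a} | 0 :: -a-> u18
  u17 = 0\{a} | a.0 :: -a-> u19
  u18 = b.0\{a} | 0 :: -b-> u19
  u19 = 0\{a} | 0 :: ∅
LTS(Q): 20 reachable states
  v0 = (b.0 + (0 + 0) + a.(0 + 0)) | (b.0 + (0 + 0) + (a.b.0 + 0)) + a.b.0\{a} | b.c.a.0 :: -a-> v1, -a-> v2, -a-> v3, -b-> v4, -b-> v5, -b-> v6
  v1 = (0 + 0) | (b.0 + (0 + 0) + (a.b.0 + 0)) :: -a-> v7, -b-> v8
  v2 = (b.0 + (0 + 0) + a.(0 + 0)) | b.0 :: -a-> v7, -b-> v4, -b-> v9
  v3 = b.0\{a} | b.c.a.0 :: -b-> v10, -b-> v11
  v4 = (b.0 + (0 + 0) + a.(0 + 0)) | 0 :: -a-> v8, -b-> v12
  v5 = 0 | (b.0 + (0 + 0) + (a.b.0 + 0)) :: -a-> v9, -b-> v12
  v6 = a.b.0\{a} | c.a.0 :: -a-> v11, -c-> v13
  v7 = (0 + 0) | b.0 :: -b-> v8
  v8 = (0 + 0) | 0 :: ∅
  v9 = 0 | b.0 :: -b-> v12
  v10 = 0\{a} | b.c.a.0 :: -b-> v14
  v11 = b.0\{a} | c.a.0 :: -b-> v14, -c-> v15
  v12 = 0 | 0 :: ∅
  v13 = a.b.0\{a} | a.0 :: -a-> v15, -a-> v16
  v14 = 0\{a} | c.a.0 :: -c-> v17
  v15 = b.0\{a} | a.0 :: -a-> v18, -b-> v17
  v16 = a.b.0\{a} | 0 :: -a-> v18
  v17 = 0\{a} | a.0 :: -a-> v19
  v18 = b.0\{a} | 0 :: -b-> v19
  v19 = 0\{a} | 0 :: ∅
Partition-refinement fixed point:
  B0 = {u0, v0}
  B1 = {u1, u5, v1, v5}
  B2 = {u18, u7, u9, v18, v7, v9}
  B3 = {u12, u19, u8, v12, v19, v8}
  B4 = {u6, v6}
  B5 = {u13, v13}
  B6 = {u15, v15}
  B7 = {u17, v17}
  B8 = {u16, v16}
  B9 = {u11, v11}
  B10 = {u14, v14}
  B11 = {u2, v2}
  B12 = {u4, v4}
  B13 = {u3, v3}
  B14 = {u10, v10}
u0 ∈ B0, v0 ∈ B0 → same block
Bisimilar ⇒ trace-equivalent.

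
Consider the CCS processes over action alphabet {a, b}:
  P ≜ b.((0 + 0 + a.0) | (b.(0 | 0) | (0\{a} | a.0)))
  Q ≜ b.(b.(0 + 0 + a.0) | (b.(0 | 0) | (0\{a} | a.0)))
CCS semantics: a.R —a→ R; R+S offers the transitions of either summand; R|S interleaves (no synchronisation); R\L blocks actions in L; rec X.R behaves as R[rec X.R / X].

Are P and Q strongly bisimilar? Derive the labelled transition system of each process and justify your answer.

LTS(P): 9 reachable states
  s0 = b.((0 + 0 + a.0) | (b.(0 | 0) | (0\{a} | a.0))) | --b--▸ s1
  s1 = (0 + 0 + a.0) | (b.(0 | 0) | (0\{a} | a.0)) | --a--▸ s2, --a--▸ s3, --b--▸ s4
  s2 = (0 + 0 + a.0) | (b.(0 | 0) | (0\{a} | 0)) | --a--▸ s5, --b--▸ s6
  s3 = 0 | (b.(0 | 0) | (0\{a} | a.0)) | --a--▸ s5, --b--▸ s7
  s4 = (0 + 0 + a.0) | (0 | 0 | (0\{a} | a.0)) | --a--▸ s6, --a--▸ s7
  s5 = 0 | (b.(0 | 0) | (0\{a} | 0)) | --b--▸ s8
  s6 = (0 + 0 + a.0) | (0 | 0 | (0\{a} | 0)) | --a--▸ s8
  s7 = 0 | (0 | 0 | (0\{a} | a.0)) | --a--▸ s8
  s8 = 0 | (0 | 0 | (0\{a} | 0)) | deadlocked
LTS(Q): 13 reachable states
  t0 = b.(b.(0 + 0 + a.0) | (b.(0 | 0) | (0\{a} | a.0))) | --b--▸ t1
  t1 = b.(0 + 0 + a.0) | (b.(0 | 0) | (0\{a} | a.0)) | --a--▸ t2, --b--▸ t3, --b--▸ t4
  t2 = b.(0 + 0 + a.0) | (b.(0 | 0) | (0\{a} | 0)) | --b--▸ t5, --b--▸ t6
  t3 = (0 + 0 + a.0) | (b.(0 | 0) | (0\{a} | a.0)) | --a--▸ t5, --a--▸ t7, --b--▸ t8
  t4 = b.(0 + 0 + a.0) | (0 | 0 | (0\{a} | a.0)) | --a--▸ t6, --b--▸ t8
  t5 = (0 + 0 + a.0) | (b.(0 | 0) | (0\{a} | 0)) | --a--▸ t9, --b--▸ t10
  t6 = b.(0 + 0 + a.0) | (0 | 0 | (0\{a} | 0)) | --b--▸ t10
  t7 = 0 | (b.(0 | 0) | (0\{a} | a.0)) | --a--▸ t9, --b--▸ t11
  t8 = (0 + 0 + a.0) | (0 | 0 | (0\{a} | a.0)) | --a--▸ t10, --a--▸ t11
  t9 = 0 | (b.(0 | 0) | (0\{a} | 0)) | --b--▸ t12
  t10 = (0 + 0 + a.0) | (0 | 0 | (0\{a} | 0)) | --a--▸ t12
  t11 = 0 | (0 | 0 | (0\{a} | a.0)) | --a--▸ t12
  t12 = 0 | (0 | 0 | (0\{a} | 0)) | deadlocked
Bisimilarity quotient blocks:
  B0 = {s0}
  B1 = {s1, t3}
  B2 = {s2, s3, t5, t7}
  B3 = {s5, t9}
  B4 = {s8, t12}
  B5 = {s6, s7, t10, t11}
  B6 = {s4, t8}
  B7 = {t0}
  B8 = {t1}
  B9 = {t2}
  B10 = {t6}
  B11 = {t4}
s0 ∈ B0, t0 ∈ B7 → different blocks

P ≁ Q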